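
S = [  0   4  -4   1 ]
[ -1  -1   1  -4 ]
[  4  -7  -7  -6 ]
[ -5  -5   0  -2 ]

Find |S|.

-1393

Expand along row 1 (it has 1 zero):
  − (4) · M_12   where M_12 = det([-1 1 -4; 4 -7 -6; -5 0 -2]) = 164
  + (-4) · M_13   where M_13 = det([-1 -1 -4; 4 -7 -6; -5 -5 -2]) = 198
  − (1) · M_14   where M_14 = det([-1 -1 1; 4 -7 -7; -5 -5 0]) = -55
det = (-1)·(4)·(164) + (+1)·(-4)·(198) + (-1)·(1)·(-55) = -1393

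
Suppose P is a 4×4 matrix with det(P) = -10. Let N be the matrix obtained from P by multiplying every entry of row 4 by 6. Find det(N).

|N| = -60

Scaling one row by 6 multiplies the determinant by 6.
det(N) = (6)·(-10) = -60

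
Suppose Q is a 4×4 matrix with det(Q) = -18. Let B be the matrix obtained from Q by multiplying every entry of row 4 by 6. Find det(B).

The determinant is -108.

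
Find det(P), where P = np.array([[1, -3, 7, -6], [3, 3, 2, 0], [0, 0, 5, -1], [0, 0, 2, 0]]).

24

P is block upper-triangular with a 2×2 block and a 2×2 block on the diagonal, so its determinant equals the product of the determinants of the diagonal blocks.
det of the 2×2 block = 12
det of the 2×2 block = 2
det = (12)·(2) = 24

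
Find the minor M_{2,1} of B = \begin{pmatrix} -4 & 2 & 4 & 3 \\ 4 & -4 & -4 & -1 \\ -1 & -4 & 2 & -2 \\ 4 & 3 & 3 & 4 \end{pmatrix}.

The minor is 14.

Delete row 2 and column 1; the remaining 3×3 submatrix is [2 4 3; -4 2 -2; 3 3 4].
Its determinant is 14.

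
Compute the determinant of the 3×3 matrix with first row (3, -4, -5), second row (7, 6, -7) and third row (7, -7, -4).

Expand along column 1:
  + 3 · |6 -7; -7 -4| = 3·(-24 − 49) = -219
  − 7 · |-4 -5; -7 -4| = −7·(16 − 35) = 133
  + 7 · |-4 -5; 6 -7| = 7·(28 − (-30)) = 406
Sum: (-219) + (133) + (406) = 320

320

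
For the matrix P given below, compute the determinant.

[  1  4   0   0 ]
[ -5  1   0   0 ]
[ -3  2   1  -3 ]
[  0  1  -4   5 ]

P is block lower-triangular with a 2×2 block and a 2×2 block on the diagonal, so its determinant equals the product of the determinants of the diagonal blocks.
det of the 2×2 block = 21
det of the 2×2 block = -7
det = (21)·(-7) = -147

The determinant is -147.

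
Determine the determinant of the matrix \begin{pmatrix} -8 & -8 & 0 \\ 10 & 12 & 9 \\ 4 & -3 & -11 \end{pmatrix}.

The determinant is -328.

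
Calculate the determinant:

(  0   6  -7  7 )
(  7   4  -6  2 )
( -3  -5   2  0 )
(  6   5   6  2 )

The determinant is 2270.

Expand along row 1 (it has 1 zero):
  − (6) · M_12   where M_12 = det([7 -6 2; -3 2 0; 6 6 2]) = -68
  + (-7) · M_13   where M_13 = det([7 4 2; -3 -5 0; 6 5 2]) = -16
  − (7) · M_14   where M_14 = det([7 4 -6; -3 -5 2; 6 5 6]) = -250
det = (-1)·(6)·(-68) + (+1)·(-7)·(-16) + (-1)·(7)·(-250) = 2270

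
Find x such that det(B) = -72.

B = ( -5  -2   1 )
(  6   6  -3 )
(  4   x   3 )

2

Expanding along the column containing x, det(B) is linear in x: det(B) = (-9)·x + (-54).
Set (-9)·x + (-54) = -72  ⇒  (-9)·x = -18  ⇒  x = 2.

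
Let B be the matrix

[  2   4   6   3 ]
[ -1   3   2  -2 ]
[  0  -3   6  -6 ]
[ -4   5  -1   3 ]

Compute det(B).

Expand along row 3 (it has 1 zero):
  − (-3) · M_32   where M_32 = det([2 6 3; -1 2 -2; -4 -1 3]) = 101
  + (6) · M_33   where M_33 = det([2 4 3; -1 3 -2; -4 5 3]) = 103
  − (-6) · M_34   where M_34 = det([2 4 6; -1 3 2; -4 5 -1]) = -20
det = (-1)·(-3)·(101) + (+1)·(6)·(103) + (-1)·(-6)·(-20) = 801

801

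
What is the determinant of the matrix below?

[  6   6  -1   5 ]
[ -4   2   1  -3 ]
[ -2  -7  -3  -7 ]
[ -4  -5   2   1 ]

The determinant is -230.

Expand along row 1:
  + (6) · M_11   where M_11 = det([2 1 -3; -7 -3 -7; -5 2 1]) = 151
  − (6) · M_12   where M_12 = det([-4 1 -3; -2 -3 -7; -4 2 1]) = 34
  + (-1) · M_13   where M_13 = det([-4 2 -3; -2 -7 -7; -4 -5 1]) = 282
  − (5) · M_14   where M_14 = det([-4 2 1; -2 -7 -3; -4 -5 2]) = 130
det = (+1)·(6)·(151) + (-1)·(6)·(34) + (+1)·(-1)·(282) + (-1)·(5)·(130) = -230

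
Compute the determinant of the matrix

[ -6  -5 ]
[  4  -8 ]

68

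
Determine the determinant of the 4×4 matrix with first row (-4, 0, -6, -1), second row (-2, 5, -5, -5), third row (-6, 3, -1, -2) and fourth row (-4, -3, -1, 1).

The determinant is 296.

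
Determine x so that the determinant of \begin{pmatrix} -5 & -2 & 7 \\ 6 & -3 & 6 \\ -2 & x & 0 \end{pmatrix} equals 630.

Expanding along the row containing x, det(M) is linear in x: det(M) = (72)·x + (-18).
Set (72)·x + (-18) = 630  ⇒  (72)·x = 648  ⇒  x = 9.

x = 9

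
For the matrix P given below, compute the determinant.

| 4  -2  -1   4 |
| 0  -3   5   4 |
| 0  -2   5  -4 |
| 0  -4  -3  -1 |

det(P) = 900

Expand along column 1 (it has 3 zeros):
  + (4) · M_11   where M_11 = det([-3 5 4; -2 5 -4; -4 -3 -1]) = 225
det = (+1)·(4)·(225) = 900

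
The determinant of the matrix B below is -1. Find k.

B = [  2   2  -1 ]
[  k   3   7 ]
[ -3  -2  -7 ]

Expanding along the row containing k, det(B) is linear in k: det(B) = (16)·k + (-65).
Set (16)·k + (-65) = -1  ⇒  (16)·k = 64  ⇒  k = 4.

4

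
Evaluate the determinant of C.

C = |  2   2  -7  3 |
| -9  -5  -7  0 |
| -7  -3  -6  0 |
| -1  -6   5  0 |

|C| = 57

Expand along column 4 (it has 3 zeros):
  − (3) · M_14   where M_14 = det([-9 -5 -7; -7 -3 -6; -1 -6 5]) = -19
det = (-1)·(3)·(-19) = 57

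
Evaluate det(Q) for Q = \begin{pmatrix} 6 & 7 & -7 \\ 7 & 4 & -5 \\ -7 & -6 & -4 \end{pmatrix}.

det(Q) = 263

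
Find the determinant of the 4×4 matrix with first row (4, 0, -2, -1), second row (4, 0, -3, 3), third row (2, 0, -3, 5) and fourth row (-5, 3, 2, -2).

Expand along column 2 (it has 3 zeros):
  + (3) · M_42   where M_42 = det([4 -2 -1; 4 -3 3; 2 -3 5]) = 10
det = (+1)·(3)·(10) = 30

The determinant is 30.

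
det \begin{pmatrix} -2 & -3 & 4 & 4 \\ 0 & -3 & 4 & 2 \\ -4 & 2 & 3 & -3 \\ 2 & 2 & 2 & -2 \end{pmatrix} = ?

204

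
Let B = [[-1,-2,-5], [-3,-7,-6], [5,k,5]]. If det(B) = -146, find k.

Expanding along the column containing k, det(B) is linear in k: det(B) = (9)·k + (-110).
Set (9)·k + (-110) = -146  ⇒  (9)·k = -36  ⇒  k = -4.

-4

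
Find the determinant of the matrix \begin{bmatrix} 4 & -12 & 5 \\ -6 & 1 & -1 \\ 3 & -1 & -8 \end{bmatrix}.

591

Expand along column 1:
  + 4 · |1 -1; -1 -8| = 4·(-8 − 1) = -36
  − (-6) · |-12 5; -1 -8| = −(-6)·(96 − (-5)) = 606
  + 3 · |-12 5; 1 -1| = 3·(12 − 5) = 21
Sum: (-36) + (606) + (21) = 591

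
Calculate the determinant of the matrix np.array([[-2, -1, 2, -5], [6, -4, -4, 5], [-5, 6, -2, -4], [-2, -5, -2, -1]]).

Expand along row 1:
  + (-2) · M_11   where M_11 = det([-4 -4 5; 6 -2 -4; -5 -2 -1]) = -190
  − (-1) · M_12   where M_12 = det([6 -4 5; -5 -2 -4; -2 -2 -1]) = -18
  + (2) · M_13   where M_13 = det([6 -4 5; -5 6 -4; -2 -5 -1]) = 17
  − (-5) · M_14   where M_14 = det([6 -4 -4; -5 6 -2; -2 -5 -2]) = -256
det = (+1)·(-2)·(-190) + (-1)·(-1)·(-18) + (+1)·(2)·(17) + (-1)·(-5)·(-256) = -884

-884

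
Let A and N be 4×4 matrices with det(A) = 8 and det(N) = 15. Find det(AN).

The determinant is 120.

det(AN) = det(A)·det(N) = (8)·(15) = 120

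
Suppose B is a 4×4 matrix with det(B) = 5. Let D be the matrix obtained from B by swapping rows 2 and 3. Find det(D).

Swapping two rows multiplies the determinant by −1.
det(D) = (-1)·(5) = -5

-5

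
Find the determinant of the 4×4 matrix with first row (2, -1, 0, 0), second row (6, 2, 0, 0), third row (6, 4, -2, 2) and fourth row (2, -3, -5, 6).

-20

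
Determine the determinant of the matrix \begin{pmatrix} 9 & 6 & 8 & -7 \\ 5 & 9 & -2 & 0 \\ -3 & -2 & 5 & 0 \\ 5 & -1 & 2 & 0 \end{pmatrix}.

Expand along column 4 (it has 3 zeros):
  − (-7) · M_14   where M_14 = det([5 9 -2; -3 -2 5; 5 -1 2]) = 258
det = (-1)·(-7)·(258) = 1806

1806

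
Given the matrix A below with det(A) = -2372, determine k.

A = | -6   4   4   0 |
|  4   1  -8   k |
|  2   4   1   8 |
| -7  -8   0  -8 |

Expanding along the row containing k, det(A) is linear in k: det(A) = (-28)·k + (-2288).
Set (-28)·k + (-2288) = -2372  ⇒  (-28)·k = -84  ⇒  k = 3.

k = 3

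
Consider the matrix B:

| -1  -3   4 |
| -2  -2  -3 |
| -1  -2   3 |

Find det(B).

-7

Expand along column 1:
  + (-1) · |-2 -3; -2 3| = (-1)·(-6 − 6) = 12
  − (-2) · |-3 4; -2 3| = −(-2)·(-9 − (-8)) = -2
  + (-1) · |-3 4; -2 -3| = (-1)·(9 − (-8)) = -17
Sum: (12) + (-2) + (-17) = -7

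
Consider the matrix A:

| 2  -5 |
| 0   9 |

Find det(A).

det(A) = 2·9 − (-5)·0 = 18 − 0 = 18

|A| = 18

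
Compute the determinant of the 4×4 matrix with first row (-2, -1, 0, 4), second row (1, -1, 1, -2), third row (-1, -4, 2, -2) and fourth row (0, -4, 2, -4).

Expand along row 1 (it has 1 zero):
  + (-2) · M_11   where M_11 = det([-1 1 -2; -4 2 -2; -4 2 -4]) = -4
  − (-1) · M_12   where M_12 = det([1 1 -2; -1 2 -2; 0 2 -4]) = -4
  − (4) · M_14   where M_14 = det([1 -1 1; -1 -4 2; 0 -4 2]) = 2
det = (+1)·(-2)·(-4) + (-1)·(-1)·(-4) + (-1)·(4)·(2) = -4

The determinant is -4.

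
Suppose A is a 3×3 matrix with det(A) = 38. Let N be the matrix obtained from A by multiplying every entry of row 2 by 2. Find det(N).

|N| = 76

Scaling one row by 2 multiplies the determinant by 2.
det(N) = (2)·(38) = 76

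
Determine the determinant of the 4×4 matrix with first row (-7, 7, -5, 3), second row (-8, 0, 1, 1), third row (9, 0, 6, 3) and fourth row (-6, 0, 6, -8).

-4704

Expand along column 2 (it has 3 zeros):
  − (7) · M_12   where M_12 = det([-8 1 1; 9 6 3; -6 6 -8]) = 672
det = (-1)·(7)·(672) = -4704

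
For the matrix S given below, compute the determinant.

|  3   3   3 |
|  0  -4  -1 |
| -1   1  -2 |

The determinant is 18.

Expand along column 1:
  + 3 · |-4 -1; 1 -2| = 3·(8 − (-1)) = 27
  + (-1) · |3 3; -4 -1| = (-1)·(-3 − (-12)) = -9
Sum: (27) + (-9) = 18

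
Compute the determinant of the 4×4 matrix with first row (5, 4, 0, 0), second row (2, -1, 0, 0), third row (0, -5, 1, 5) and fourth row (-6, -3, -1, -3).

-26

The matrix is block lower-triangular with a 2×2 block and a 2×2 block on the diagonal, so its determinant equals the product of the determinants of the diagonal blocks.
det of the 2×2 block = -13
det of the 2×2 block = 2
det = (-13)·(2) = -26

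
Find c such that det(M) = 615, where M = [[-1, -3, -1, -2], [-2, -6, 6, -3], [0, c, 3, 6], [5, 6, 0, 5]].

c = -6

Expanding along the column containing c, det(M) is linear in c: det(M) = (-35)·c + (405).
Set (-35)·c + (405) = 615  ⇒  (-35)·c = 210  ⇒  c = -6.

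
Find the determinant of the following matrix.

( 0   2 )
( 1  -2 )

-2

det = 0·(-2) − 2·1 = 0 − 2 = -2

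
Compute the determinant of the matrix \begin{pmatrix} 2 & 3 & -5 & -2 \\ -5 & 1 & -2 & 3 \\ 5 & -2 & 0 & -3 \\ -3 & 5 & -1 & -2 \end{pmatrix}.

Expand along row 3 (it has 1 zero):
  + (5) · M_31   where M_31 = det([3 -5 -2; 1 -2 3; 5 -1 -2]) = -82
  − (-2) · M_32   where M_32 = det([2 -5 -2; -5 -2 3; -3 -1 -2]) = 111
  − (-3) · M_34   where M_34 = det([2 3 -5; -5 1 -2; -3 5 -1]) = 131
det = (+1)·(5)·(-82) + (-1)·(-2)·(111) + (-1)·(-3)·(131) = 205

The determinant is 205.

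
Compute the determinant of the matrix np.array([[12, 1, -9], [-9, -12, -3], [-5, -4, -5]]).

762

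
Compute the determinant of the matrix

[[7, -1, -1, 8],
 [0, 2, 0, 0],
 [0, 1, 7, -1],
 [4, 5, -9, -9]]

The determinant is -1448.

Expand along row 2 (it has 3 zeros):
  + (2) · M_22   where M_22 = det([7 -1 8; 0 7 -1; 4 -9 -9]) = -724
det = (+1)·(2)·(-724) = -1448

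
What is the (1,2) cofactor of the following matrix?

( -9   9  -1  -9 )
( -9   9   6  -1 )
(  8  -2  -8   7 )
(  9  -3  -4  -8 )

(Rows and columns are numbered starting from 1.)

The cofactor is 106.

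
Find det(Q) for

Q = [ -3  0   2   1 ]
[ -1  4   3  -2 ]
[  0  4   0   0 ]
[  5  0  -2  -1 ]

det(Q) = 56

Expand along row 3 (it has 3 zeros):
  − (4) · M_32   where M_32 = det([-3 2 1; -1 3 -2; 5 -2 -1]) = -14
det = (-1)·(4)·(-14) = 56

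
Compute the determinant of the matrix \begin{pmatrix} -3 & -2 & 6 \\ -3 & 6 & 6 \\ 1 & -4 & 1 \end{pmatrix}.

-72

Expand along column 1:
  + (-3) · |6 6; -4 1| = (-3)·(6 − (-24)) = -90
  − (-3) · |-2 6; -4 1| = −(-3)·(-2 − (-24)) = 66
  + 1 · |-2 6; 6 6| = 1·(-12 − 36) = -48
Sum: (-90) + (66) + (-48) = -72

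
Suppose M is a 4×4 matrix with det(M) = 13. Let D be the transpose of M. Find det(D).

The determinant is 13.

det(Mᵀ) = det(M).
det(D) = (1)·(13) = 13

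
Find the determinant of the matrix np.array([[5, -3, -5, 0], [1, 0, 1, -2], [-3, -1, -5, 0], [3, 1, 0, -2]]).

Expand along column 4 (it has 2 zeros):
  + (-2) · M_24   where M_24 = det([5 -3 -5; -3 -1 -5; 3 1 0]) = 70
  + (-2) · M_44   where M_44 = det([5 -3 -5; 1 0 1; -3 -1 -5]) = 4
det = (+1)·(-2)·(70) + (+1)·(-2)·(4) = -148

-148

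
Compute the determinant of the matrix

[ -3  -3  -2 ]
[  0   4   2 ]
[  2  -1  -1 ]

10

Expand along column 1:
  + (-3) · |4 2; -1 -1| = (-3)·(-4 − (-2)) = 6
  + 2 · |-3 -2; 4 2| = 2·(-6 − (-8)) = 4
Sum: (6) + (4) = 10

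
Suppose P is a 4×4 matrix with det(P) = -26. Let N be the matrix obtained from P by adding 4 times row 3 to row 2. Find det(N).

Adding a multiple of one row to another leaves the determinant unchanged.
det(N) = (1)·(-26) = -26

-26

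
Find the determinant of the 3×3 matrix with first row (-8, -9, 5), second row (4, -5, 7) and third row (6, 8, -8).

Expand along row 1:
  + (-8) · |-5 7; 8 -8| = (-8)·(40 − 56) = 128
  − (-9) · |4 7; 6 -8| = −(-9)·(-32 − 42) = -666
  + 5 · |4 -5; 6 8| = 5·(32 − (-30)) = 310
Sum: (128) + (-666) + (310) = -228

-228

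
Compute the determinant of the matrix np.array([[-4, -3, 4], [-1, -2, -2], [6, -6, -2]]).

Expand along row 1:
  + (-4) · |-2 -2; -6 -2| = (-4)·(4 − 12) = 32
  − (-3) · |-1 -2; 6 -2| = −(-3)·(2 − (-12)) = 42
  + 4 · |-1 -2; 6 -6| = 4·(6 − (-12)) = 72
Sum: (32) + (42) + (72) = 146

146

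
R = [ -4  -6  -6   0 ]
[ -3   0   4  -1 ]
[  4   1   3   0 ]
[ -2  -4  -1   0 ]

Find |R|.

The determinant is -52.

Expand along column 4 (it has 3 zeros):
  + (-1) · M_24   where M_24 = det([-4 -6 -6; 4 1 3; -2 -4 -1]) = 52
det = (+1)·(-1)·(52) = -52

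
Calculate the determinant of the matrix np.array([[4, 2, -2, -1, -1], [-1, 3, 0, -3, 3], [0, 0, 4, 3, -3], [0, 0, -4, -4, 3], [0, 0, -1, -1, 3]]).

The determinant is -126.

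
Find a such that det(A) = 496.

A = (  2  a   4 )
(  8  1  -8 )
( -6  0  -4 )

a = 6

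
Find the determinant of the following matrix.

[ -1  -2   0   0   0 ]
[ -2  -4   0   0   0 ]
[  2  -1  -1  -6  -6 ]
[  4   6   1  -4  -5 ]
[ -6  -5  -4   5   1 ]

The determinant is 0.

The matrix is block lower-triangular with a 2×2 block and a 3×3 block on the diagonal, so its determinant equals the product of the determinants of the diagonal blocks.
det of the 2×2 block = 0
det of the 3×3 block = -69
det = (0)·(-69) = 0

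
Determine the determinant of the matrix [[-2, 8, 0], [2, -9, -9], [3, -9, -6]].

-66

Expand along row 1:
  + (-2) · |-9 -9; -9 -6| = (-2)·(54 − 81) = 54
  − 8 · |2 -9; 3 -6| = −8·(-12 − (-27)) = -120
Sum: (54) + (-120) = -66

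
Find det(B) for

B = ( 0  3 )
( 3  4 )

det(B) = -9

det(B) = 0·4 − 3·3 = 0 − 9 = -9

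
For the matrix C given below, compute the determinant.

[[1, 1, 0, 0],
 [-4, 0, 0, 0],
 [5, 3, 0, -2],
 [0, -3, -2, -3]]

C is block lower-triangular with a 2×2 block and a 2×2 block on the diagonal, so its determinant equals the product of the determinants of the diagonal blocks.
det of the 2×2 block = 4
det of the 2×2 block = -4
det = (4)·(-4) = -16

The determinant is -16.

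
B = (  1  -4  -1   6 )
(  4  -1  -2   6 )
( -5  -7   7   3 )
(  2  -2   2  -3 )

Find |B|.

-684

Expand along row 1:
  + (1) · M_11   where M_11 = det([-1 -2 6; -7 7 3; -2 2 -3]) = 81
  − (-4) · M_12   where M_12 = det([4 -2 6; -5 7 3; 2 2 -3]) = -234
  + (-1) · M_13   where M_13 = det([4 -1 6; -5 -7 3; 2 -2 -3]) = 261
  − (6) · M_14   where M_14 = det([4 -1 -2; -5 -7 7; 2 -2 2]) = -72
det = (+1)·(1)·(81) + (-1)·(-4)·(-234) + (+1)·(-1)·(261) + (-1)·(6)·(-72) = -684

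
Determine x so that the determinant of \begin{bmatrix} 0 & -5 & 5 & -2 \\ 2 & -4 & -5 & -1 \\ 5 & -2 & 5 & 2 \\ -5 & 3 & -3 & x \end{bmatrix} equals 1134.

3

Expanding along the column containing x, det(A) is linear in x: det(A) = (255)·x + (369).
Set (255)·x + (369) = 1134  ⇒  (255)·x = 765  ⇒  x = 3.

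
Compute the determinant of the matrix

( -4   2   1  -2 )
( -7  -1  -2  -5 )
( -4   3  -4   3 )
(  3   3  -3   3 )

Expand along row 1:
  + (-4) · M_11   where M_11 = det([-1 -2 -5; 3 -4 3; 3 -3 3]) = -12
  − (2) · M_12   where M_12 = det([-7 -2 -5; -4 -4 3; 3 -3 3]) = -141
  + (1) · M_13   where M_13 = det([-7 -1 -5; -4 3 3; 3 3 3]) = 84
  − (-2) · M_14   where M_14 = det([-7 -1 -2; -4 3 -4; 3 3 -3]) = 45
det = (+1)·(-4)·(-12) + (-1)·(2)·(-141) + (+1)·(1)·(84) + (-1)·(-2)·(45) = 504

504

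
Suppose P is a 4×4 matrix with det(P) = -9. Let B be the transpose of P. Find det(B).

det(Pᵀ) = det(P).
det(B) = (1)·(-9) = -9

|B| = -9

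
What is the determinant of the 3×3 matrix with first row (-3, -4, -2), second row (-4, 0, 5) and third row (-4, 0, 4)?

16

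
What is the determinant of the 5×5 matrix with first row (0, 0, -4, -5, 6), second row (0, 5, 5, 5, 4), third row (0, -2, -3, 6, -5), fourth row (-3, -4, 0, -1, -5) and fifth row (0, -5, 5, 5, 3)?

The determinant is 11475.

Expand along column 1 (it has 4 zeros):
  − (-3) · M_41   where M_41 = det([0 -4 -5 6; 5 5 5 4; -2 -3 6 -5; -5 5 5 3]) = 3825
det = (-1)·(-3)·(3825) = 11475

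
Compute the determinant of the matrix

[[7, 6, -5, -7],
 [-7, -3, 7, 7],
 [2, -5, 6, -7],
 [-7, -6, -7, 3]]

The determinant is -2260.

Expand along row 1:
  + (7) · M_11   where M_11 = det([-3 7 7; -5 6 -7; -6 -7 3]) = 989
  − (6) · M_12   where M_12 = det([-7 7 7; 2 6 -7; -7 -7 3]) = 714
  + (-5) · M_13   where M_13 = det([-7 -3 7; 2 -5 -7; -7 -6 3]) = -59
  − (-7) · M_14   where M_14 = det([-7 -3 7; 2 -5 6; -7 -6 -7]) = -742
det = (+1)·(7)·(989) + (-1)·(6)·(714) + (+1)·(-5)·(-59) + (-1)·(-7)·(-742) = -2260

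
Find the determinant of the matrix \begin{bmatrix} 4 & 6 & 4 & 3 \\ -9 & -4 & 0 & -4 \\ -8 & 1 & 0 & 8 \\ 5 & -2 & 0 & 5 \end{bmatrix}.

Expand along column 3 (it has 3 zeros):
  + (4) · M_13   where M_13 = det([-9 -4 -4; -8 1 8; 5 -2 5]) = -553
det = (+1)·(4)·(-553) = -2212

-2212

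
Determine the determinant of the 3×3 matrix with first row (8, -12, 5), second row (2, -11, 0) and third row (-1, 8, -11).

The determinant is 729.

Expand along column 3:
  + 5 · |2 -11; -1 8| = 5·(16 − 11) = 25
  + (-11) · |8 -12; 2 -11| = (-11)·(-88 − (-24)) = 704
Sum: (25) + (704) = 729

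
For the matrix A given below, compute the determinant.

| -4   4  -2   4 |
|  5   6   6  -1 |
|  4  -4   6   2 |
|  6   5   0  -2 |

Expand along row 4 (it has 1 zero):
  − (6) · M_41   where M_41 = det([4 -2 4; 6 6 -1; -4 6 2]) = 328
  + (5) · M_42   where M_42 = det([-4 -2 4; 5 6 -1; 4 6 2]) = -20
  + (-2) · M_44   where M_44 = det([-4 4 -2; 5 6 6; 4 -4 6]) = -176
det = (-1)·(6)·(328) + (+1)·(5)·(-20) + (+1)·(-2)·(-176) = -1716

|A| = -1716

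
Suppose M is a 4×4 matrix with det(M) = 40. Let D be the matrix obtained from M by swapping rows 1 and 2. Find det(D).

Swapping two rows multiplies the determinant by −1.
det(D) = (-1)·(40) = -40

-40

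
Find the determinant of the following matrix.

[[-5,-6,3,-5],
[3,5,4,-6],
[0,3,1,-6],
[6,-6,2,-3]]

-1902

Expand along row 3 (it has 1 zero):
  − (3) · M_32   where M_32 = det([-5 3 -5; 3 4 -6; 6 2 -3]) = 9
  + (1) · M_33   where M_33 = det([-5 -6 -5; 3 5 -6; 6 -6 -3]) = 657
  − (-6) · M_34   where M_34 = det([-5 -6 3; 3 5 4; 6 -6 2]) = -422
det = (-1)·(3)·(9) + (+1)·(1)·(657) + (-1)·(-6)·(-422) = -1902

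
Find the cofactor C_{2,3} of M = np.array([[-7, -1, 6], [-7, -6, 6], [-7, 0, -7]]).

Delete row 2 and column 3; the remaining 2×2 submatrix is [-7 -1; -7 0].
Its determinant is (-7)·0 − (-1)·(-7) = -7.
The cofactor carries sign (−1)^(2+3) = −1, so C_{2,3} = −(-7) = 7.

7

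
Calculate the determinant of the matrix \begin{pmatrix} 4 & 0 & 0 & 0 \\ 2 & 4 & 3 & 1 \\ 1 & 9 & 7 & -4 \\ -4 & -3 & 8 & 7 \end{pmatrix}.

1056

Expand along row 1 (it has 3 zeros):
  + (4) · M_11   where M_11 = det([4 3 1; 9 7 -4; -3 8 7]) = 264
det = (+1)·(4)·(264) = 1056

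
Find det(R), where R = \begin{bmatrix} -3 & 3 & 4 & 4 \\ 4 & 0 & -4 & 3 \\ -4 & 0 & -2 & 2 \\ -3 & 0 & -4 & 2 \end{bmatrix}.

-114

Expand along column 2 (it has 3 zeros):
  − (3) · M_12   where M_12 = det([4 -4 3; -4 -2 2; -3 -4 2]) = 38
det = (-1)·(3)·(38) = -114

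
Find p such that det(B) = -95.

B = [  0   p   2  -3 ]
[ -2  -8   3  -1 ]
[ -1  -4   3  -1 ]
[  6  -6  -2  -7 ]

Expanding along the row containing p, det(B) is linear in p: det(B) = (-23)·p + (-210).
Set (-23)·p + (-210) = -95  ⇒  (-23)·p = 115  ⇒  p = -5.

-5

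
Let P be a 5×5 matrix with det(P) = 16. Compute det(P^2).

det(P^2) = (det P)^2 = (16)^2 = 256

The determinant is 256.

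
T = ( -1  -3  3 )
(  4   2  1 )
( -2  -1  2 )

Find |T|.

Expand along column 1:
  + (-1) · |2 1; -1 2| = (-1)·(4 − (-1)) = -5
  − 4 · |-3 3; -1 2| = −4·(-6 − (-3)) = 12
  + (-2) · |-3 3; 2 1| = (-2)·(-3 − 6) = 18
Sum: (-5) + (12) + (18) = 25

|T| = 25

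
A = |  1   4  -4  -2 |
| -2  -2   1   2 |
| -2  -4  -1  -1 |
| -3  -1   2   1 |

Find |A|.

Expand along row 1:
  + (1) · M_11   where M_11 = det([-2 1 2; -4 -1 -1; -1 2 1]) = -15
  − (4) · M_12   where M_12 = det([-2 1 2; -2 -1 -1; -3 2 1]) = -11
  + (-4) · M_13   where M_13 = det([-2 -2 2; -2 -4 -1; -3 -1 1]) = -20
  − (-2) · M_14   where M_14 = det([-2 -2 1; -2 -4 -1; -3 -1 2]) = -6
det = (+1)·(1)·(-15) + (-1)·(4)·(-11) + (+1)·(-4)·(-20) + (-1)·(-2)·(-6) = 97

97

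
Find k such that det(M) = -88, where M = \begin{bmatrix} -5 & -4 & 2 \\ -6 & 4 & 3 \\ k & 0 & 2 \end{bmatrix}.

Expanding along the column containing k, det(M) is linear in k: det(M) = (-20)·k + (-88).
Set (-20)·k + (-88) = -88  ⇒  (-20)·k = 0  ⇒  k = 0.

0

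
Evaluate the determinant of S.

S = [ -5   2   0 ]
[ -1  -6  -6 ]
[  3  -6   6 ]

det(S) = 336

Expand along row 1:
  + (-5) · |-6 -6; -6 6| = (-5)·(-36 − 36) = 360
  − 2 · |-1 -6; 3 6| = −2·(-6 − (-18)) = -24
Sum: (360) + (-24) = 336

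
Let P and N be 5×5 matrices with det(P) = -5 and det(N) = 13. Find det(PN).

det(PN) = det(P)·det(N) = (-5)·(13) = -65

-65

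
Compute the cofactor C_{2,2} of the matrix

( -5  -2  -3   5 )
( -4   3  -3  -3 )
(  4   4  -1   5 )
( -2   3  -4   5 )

The cofactor is -75.

Delete row 2 and column 2; the remaining 3×3 submatrix is [-5 -3 5; 4 -1 5; -2 -4 5].
Its determinant is -75.
The cofactor carries sign (−1)^(2+2) = +1, so C_{2,2} = +(-75) = -75.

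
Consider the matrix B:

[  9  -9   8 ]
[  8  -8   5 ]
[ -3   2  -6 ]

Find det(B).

Expand along row 1:
  + 9 · |-8 5; 2 -6| = 9·(48 − 10) = 342
  − (-9) · |8 5; -3 -6| = −(-9)·(-48 − (-15)) = -297
  + 8 · |8 -8; -3 2| = 8·(16 − 24) = -64
Sum: (342) + (-297) + (-64) = -19

-19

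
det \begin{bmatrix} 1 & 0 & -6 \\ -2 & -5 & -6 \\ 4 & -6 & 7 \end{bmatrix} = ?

The determinant is -263.

Expand along row 1:
  + 1 · |-5 -6; -6 7| = 1·(-35 − 36) = -71
  + (-6) · |-2 -5; 4 -6| = (-6)·(12 − (-20)) = -192
Sum: (-71) + (-192) = -263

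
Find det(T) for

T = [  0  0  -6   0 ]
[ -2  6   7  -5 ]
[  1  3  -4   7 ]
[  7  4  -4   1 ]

Expand along row 1 (it has 3 zeros):
  + (-6) · M_13   where M_13 = det([-2 6 -5; 1 3 7; 7 4 1]) = 423
det = (+1)·(-6)·(423) = -2538

-2538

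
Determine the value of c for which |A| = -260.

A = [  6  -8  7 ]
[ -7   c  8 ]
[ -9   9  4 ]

Expanding along the row containing c, det(A) is linear in c: det(A) = (87)·c + (-521).
Set (87)·c + (-521) = -260  ⇒  (87)·c = 261  ⇒  c = 3.

3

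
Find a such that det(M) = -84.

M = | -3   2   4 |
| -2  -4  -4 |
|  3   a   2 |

Expanding along the row containing a, det(M) is linear in a: det(M) = (-20)·a + (56).
Set (-20)·a + (56) = -84  ⇒  (-20)·a = -140  ⇒  a = 7.

a = 7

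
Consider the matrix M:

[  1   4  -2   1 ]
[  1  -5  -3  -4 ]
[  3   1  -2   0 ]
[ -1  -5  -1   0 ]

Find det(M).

Expand along column 4 (it has 2 zeros):
  − (1) · M_14   where M_14 = det([1 -5 -3; 3 1 -2; -1 -5 -1]) = 6
  + (-4) · M_24   where M_24 = det([1 4 -2; 3 1 -2; -1 -5 -1]) = 37
det = (-1)·(1)·(6) + (+1)·(-4)·(37) = -154

det(M) = -154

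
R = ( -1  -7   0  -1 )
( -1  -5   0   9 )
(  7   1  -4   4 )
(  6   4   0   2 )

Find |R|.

The determinant is 1488.

Expand along column 3 (it has 3 zeros):
  + (-4) · M_33   where M_33 = det([-1 -7 -1; -1 -5 9; 6 4 2]) = -372
det = (+1)·(-4)·(-372) = 1488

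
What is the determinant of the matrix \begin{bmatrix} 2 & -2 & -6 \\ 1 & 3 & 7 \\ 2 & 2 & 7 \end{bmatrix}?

The determinant is 24.

Expand along column 1:
  + 2 · |3 7; 2 7| = 2·(21 − 14) = 14
  − 1 · |-2 -6; 2 7| = −1·(-14 − (-12)) = 2
  + 2 · |-2 -6; 3 7| = 2·(-14 − (-18)) = 8
Sum: (14) + (2) + (8) = 24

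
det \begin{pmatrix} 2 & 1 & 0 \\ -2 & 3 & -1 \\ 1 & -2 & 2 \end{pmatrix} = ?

Expand along row 1:
  + 2 · |3 -1; -2 2| = 2·(6 − 2) = 8
  − 1 · |-2 -1; 1 2| = −1·(-4 − (-1)) = 3
Sum: (8) + (3) = 11

11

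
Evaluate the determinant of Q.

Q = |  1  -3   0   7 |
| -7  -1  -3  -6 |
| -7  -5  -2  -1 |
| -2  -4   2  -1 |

The determinant is 14.

Expand along row 1 (it has 1 zero):
  + (1) · M_11   where M_11 = det([-1 -3 -6; -5 -2 -1; -4 2 -1]) = 107
  − (-3) · M_12   where M_12 = det([-7 -3 -6; -7 -2 -1; -2 2 -1]) = 95
  − (7) · M_14   where M_14 = det([-7 -1 -3; -7 -5 -2; -2 -4 2]) = 54
det = (+1)·(1)·(107) + (-1)·(-3)·(95) + (-1)·(7)·(54) = 14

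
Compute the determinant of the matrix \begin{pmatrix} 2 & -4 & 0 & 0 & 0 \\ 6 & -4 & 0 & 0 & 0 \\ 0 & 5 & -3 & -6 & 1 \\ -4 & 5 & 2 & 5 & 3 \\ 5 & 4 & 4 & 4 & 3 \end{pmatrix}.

The matrix is block lower-triangular with a 2×2 block and a 3×3 block on the diagonal, so its determinant equals the product of the determinants of the diagonal blocks.
det of the 2×2 block = 16
det of the 3×3 block = -57
det = (16)·(-57) = -912

The determinant is -912.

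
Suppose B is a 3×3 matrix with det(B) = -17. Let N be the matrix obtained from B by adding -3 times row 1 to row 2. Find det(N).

-17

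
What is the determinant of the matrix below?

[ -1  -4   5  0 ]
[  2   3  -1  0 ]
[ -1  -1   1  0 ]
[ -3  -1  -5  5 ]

The determinant is 35.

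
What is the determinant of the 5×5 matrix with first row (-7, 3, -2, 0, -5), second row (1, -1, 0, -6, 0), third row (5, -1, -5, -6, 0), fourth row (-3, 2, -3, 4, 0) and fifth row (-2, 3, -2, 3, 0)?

Expand along column 5 (it has 4 zeros):
  + (-5) · M_15   where M_15 = det([1 -1 0 -6; 5 -1 -5 -6; -3 2 -3 4; -2 3 -2 3]) = 231
det = (+1)·(-5)·(231) = -1155

-1155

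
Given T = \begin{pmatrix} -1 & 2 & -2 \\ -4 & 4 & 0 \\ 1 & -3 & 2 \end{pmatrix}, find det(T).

The determinant is -8.

Expand along column 3:
  + (-2) · |-4 4; 1 -3| = (-2)·(12 − 4) = -16
  + 2 · |-1 2; -4 4| = 2·(-4 − (-8)) = 8
Sum: (-16) + (8) = -8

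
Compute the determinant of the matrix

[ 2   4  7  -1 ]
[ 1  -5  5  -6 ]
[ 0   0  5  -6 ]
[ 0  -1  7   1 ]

Expand along row 3 (it has 2 zeros):
  + (5) · M_33   where M_33 = det([2 4 -1; 1 -5 -6; 0 -1 1]) = -25
  − (-6) · M_34   where M_34 = det([2 4 7; 1 -5 5; 0 -1 7]) = -95
det = (+1)·(5)·(-25) + (-1)·(-6)·(-95) = -695

The determinant is -695.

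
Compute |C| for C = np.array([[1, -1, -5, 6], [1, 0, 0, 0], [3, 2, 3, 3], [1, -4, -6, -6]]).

det(C) = 0

Expand along row 2 (it has 3 zeros):
  − (1) · M_21   where M_21 = det([-1 -5 6; 2 3 3; -4 -6 -6]) = 0
det = (-1)·(1)·(0) = 0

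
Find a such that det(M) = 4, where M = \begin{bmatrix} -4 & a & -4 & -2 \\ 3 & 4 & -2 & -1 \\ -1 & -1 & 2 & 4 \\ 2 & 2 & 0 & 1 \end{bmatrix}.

1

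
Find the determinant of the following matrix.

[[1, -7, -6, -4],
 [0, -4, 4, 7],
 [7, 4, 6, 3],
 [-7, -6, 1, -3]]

3889

Expand along row 2 (it has 1 zero):
  + (-4) · M_22   where M_22 = det([1 -6 -4; 7 6 3; -7 1 -3]) = -217
  − (4) · M_23   where M_23 = det([1 -7 -4; 7 4 3; -7 -6 -3]) = 62
  + (7) · M_24   where M_24 = det([1 -7 -6; 7 4 6; -7 -6 1]) = 467
det = (+1)·(-4)·(-217) + (-1)·(4)·(62) + (+1)·(7)·(467) = 3889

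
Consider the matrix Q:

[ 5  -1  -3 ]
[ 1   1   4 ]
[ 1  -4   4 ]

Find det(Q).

Expand along row 1:
  + 5 · |1 4; -4 4| = 5·(4 − (-16)) = 100
  − (-1) · |1 4; 1 4| = −(-1)·(4 − 4) = 0
  + (-3) · |1 1; 1 -4| = (-3)·(-4 − 1) = 15
Sum: (100) + (0) + (15) = 115

115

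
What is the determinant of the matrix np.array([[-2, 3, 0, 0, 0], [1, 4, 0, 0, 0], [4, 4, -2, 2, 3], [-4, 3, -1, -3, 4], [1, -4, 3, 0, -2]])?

The determinant is -385.

The matrix is block lower-triangular with a 2×2 block and a 3×3 block on the diagonal, so its determinant equals the product of the determinants of the diagonal blocks.
det of the 2×2 block = -11
det of the 3×3 block = 35
det = (-11)·(35) = -385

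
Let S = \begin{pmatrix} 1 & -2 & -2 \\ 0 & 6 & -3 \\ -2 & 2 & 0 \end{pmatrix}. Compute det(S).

-30

Expand along column 1:
  + 1 · |6 -3; 2 0| = 1·(0 − (-6)) = 6
  + (-2) · |-2 -2; 6 -3| = (-2)·(6 − (-12)) = -36
Sum: (6) + (-36) = -30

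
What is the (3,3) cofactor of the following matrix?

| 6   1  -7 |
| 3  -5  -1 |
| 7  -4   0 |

Delete row 3 and column 3; the remaining 2×2 submatrix is [6 1; 3 -5].
Its determinant is 6·(-5) − 1·3 = -33.
The cofactor carries sign (−1)^(3+3) = +1, so C_{3,3} = +(-33) = -33.

-33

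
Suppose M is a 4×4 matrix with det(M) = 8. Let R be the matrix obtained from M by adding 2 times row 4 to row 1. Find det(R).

Adding a multiple of one row to another leaves the determinant unchanged.
det(R) = (1)·(8) = 8

det(R) = 8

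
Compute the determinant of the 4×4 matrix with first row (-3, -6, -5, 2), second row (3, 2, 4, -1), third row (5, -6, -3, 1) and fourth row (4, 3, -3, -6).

Expand along row 1:
  + (-3) · M_11   where M_11 = det([2 4 -1; -6 -3 1; 3 -3 -6]) = -117
  − (-6) · M_12   where M_12 = det([3 4 -1; 5 -3 1; 4 -3 -6]) = 202
  + (-5) · M_13   where M_13 = det([3 2 -1; 5 -6 1; 4 3 -6]) = 128
  − (2) · M_14   where M_14 = det([3 2 4; 5 -6 -3; 4 3 -3]) = 243
det = (+1)·(-3)·(-117) + (-1)·(-6)·(202) + (+1)·(-5)·(128) + (-1)·(2)·(243) = 437

437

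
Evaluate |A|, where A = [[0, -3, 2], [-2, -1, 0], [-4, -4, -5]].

Expand along row 1:
  − (-3) · |-2 0; -4 -5| = −(-3)·(10 − 0) = 30
  + 2 · |-2 -1; -4 -4| = 2·(8 − 4) = 8
Sum: (30) + (8) = 38

det(A) = 38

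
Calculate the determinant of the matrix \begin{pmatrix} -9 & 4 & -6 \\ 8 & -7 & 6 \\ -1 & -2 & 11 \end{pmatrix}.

Expand along row 1:
  + (-9) · |-7 6; -2 11| = (-9)·(-77 − (-12)) = 585
  − 4 · |8 6; -1 11| = −4·(88 − (-6)) = -376
  + (-6) · |8 -7; -1 -2| = (-6)·(-16 − 7) = 138
Sum: (585) + (-376) + (138) = 347

The determinant is 347.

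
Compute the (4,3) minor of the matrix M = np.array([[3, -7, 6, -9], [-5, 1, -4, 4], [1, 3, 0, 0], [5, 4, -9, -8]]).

80

Delete row 4 and column 3; the remaining 3×3 submatrix is [3 -7 -9; -5 1 4; 1 3 0].
Its determinant is 80.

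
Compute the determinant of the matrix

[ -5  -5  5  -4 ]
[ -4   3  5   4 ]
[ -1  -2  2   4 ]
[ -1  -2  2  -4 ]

Expand along row 1:
  + (-5) · M_11   where M_11 = det([3 5 4; -2 2 4; -2 2 -4]) = -128
  − (-5) · M_12   where M_12 = det([-4 5 4; -1 2 4; -1 2 -4]) = 24
  + (5) · M_13   where M_13 = det([-4 3 4; -1 -2 4; -1 -2 -4]) = -88
  − (-4) · M_14   where M_14 = det([-4 3 5; -1 -2 2; -1 -2 2]) = 0
det = (+1)·(-5)·(-128) + (-1)·(-5)·(24) + (+1)·(5)·(-88) + (-1)·(-4)·(0) = 320

The determinant is 320.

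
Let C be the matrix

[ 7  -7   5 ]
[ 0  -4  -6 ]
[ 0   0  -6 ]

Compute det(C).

168

C is upper triangular, so det(C) is the product of the diagonal entries:
det = (7) · (-4) · (-6) = 168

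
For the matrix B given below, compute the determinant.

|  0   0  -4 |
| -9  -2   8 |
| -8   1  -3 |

|B| = 100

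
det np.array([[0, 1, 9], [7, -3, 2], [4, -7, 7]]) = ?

-374

Expand along column 1:
  − 7 · |1 9; -7 7| = −7·(7 − (-63)) = -490
  + 4 · |1 9; -3 2| = 4·(2 − (-27)) = 116
Sum: (-490) + (116) = -374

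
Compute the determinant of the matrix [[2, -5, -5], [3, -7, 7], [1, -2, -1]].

Expand along column 1:
  + 2 · |-7 7; -2 -1| = 2·(7 − (-14)) = 42
  − 3 · |-5 -5; -2 -1| = −3·(5 − 10) = 15
  + 1 · |-5 -5; -7 7| = 1·(-35 − 35) = -70
Sum: (42) + (15) + (-70) = -13

The determinant is -13.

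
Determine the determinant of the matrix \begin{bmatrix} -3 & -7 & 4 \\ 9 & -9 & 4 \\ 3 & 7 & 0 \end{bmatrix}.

360

Expand along row 3:
  + 3 · |-7 4; -9 4| = 3·(-28 − (-36)) = 24
  − 7 · |-3 4; 9 4| = −7·(-12 − 36) = 336
Sum: (24) + (336) = 360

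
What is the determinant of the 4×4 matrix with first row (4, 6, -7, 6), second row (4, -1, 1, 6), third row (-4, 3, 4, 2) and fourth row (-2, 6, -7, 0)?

Expand along row 4 (it has 1 zero):
  − (-2) · M_41   where M_41 = det([6 -7 6; -1 1 6; 3 4 2]) = -314
  + (6) · M_42   where M_42 = det([4 -7 6; 4 1 6; -4 4 2]) = 256
  − (-7) · M_43   where M_43 = det([4 6 6; 4 -1 6; -4 3 2]) = -224
det = (-1)·(-2)·(-314) + (+1)·(6)·(256) + (-1)·(-7)·(-224) = -660

-660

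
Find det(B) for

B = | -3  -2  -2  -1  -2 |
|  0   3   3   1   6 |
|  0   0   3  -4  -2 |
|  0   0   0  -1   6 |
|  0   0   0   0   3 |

81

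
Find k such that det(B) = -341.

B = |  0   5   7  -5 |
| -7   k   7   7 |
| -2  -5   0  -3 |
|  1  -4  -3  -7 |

-1

Expanding along the column containing k, det(B) is linear in k: det(B) = (-149)·k + (-490).
Set (-149)·k + (-490) = -341  ⇒  (-149)·k = 149  ⇒  k = -1.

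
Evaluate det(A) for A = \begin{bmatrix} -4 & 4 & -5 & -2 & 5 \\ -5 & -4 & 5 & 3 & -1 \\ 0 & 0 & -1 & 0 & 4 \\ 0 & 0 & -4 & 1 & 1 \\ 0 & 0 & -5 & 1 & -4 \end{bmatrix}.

324

A is block upper-triangular with a 2×2 block and a 3×3 block on the diagonal, so its determinant equals the product of the determinants of the diagonal blocks.
det of the 2×2 block = 36
det of the 3×3 block = 9
det = (36)·(9) = 324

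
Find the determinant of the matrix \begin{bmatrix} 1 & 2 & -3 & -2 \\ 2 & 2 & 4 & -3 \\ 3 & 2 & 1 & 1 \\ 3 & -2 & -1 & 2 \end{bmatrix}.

Expand along row 1:
  + (1) · M_11   where M_11 = det([2 4 -3; 2 1 1; -2 -1 2]) = -18
  − (2) · M_12   where M_12 = det([2 4 -3; 3 1 1; 3 -1 2]) = 12
  + (-3) · M_13   where M_13 = det([2 2 -3; 3 2 1; 3 -2 2]) = 42
  − (-2) · M_14   where M_14 = det([2 2 4; 3 2 1; 3 -2 -1]) = -36
det = (+1)·(1)·(-18) + (-1)·(2)·(12) + (+1)·(-3)·(42) + (-1)·(-2)·(-36) = -240

The determinant is -240.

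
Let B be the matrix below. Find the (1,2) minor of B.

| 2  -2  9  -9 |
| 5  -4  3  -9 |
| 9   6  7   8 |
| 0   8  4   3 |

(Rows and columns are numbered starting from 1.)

-460

Delete row 1 and column 2; the remaining 3×3 submatrix is [5 3 -9; 9 7 8; 0 4 3].
Its determinant is -460.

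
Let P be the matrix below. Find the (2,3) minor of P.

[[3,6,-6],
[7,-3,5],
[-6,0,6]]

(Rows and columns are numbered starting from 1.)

36

Delete row 2 and column 3; the remaining 2×2 submatrix is [3 6; -6 0].
Its determinant is 3·0 − 6·(-6) = 36.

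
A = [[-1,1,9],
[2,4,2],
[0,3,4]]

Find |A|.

Expand along row 3:
  − 3 · |-1 9; 2 2| = −3·(-2 − 18) = 60
  + 4 · |-1 1; 2 4| = 4·(-4 − 2) = -24
Sum: (60) + (-24) = 36

36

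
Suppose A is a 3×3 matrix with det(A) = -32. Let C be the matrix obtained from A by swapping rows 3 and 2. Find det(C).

|C| = 32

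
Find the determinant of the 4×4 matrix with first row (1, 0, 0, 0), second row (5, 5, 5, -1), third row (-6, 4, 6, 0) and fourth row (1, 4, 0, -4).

Expand along row 1 (it has 3 zeros):
  + (1) · M_11   where M_11 = det([5 5 -1; 4 6 0; 4 0 -4]) = -16
det = (+1)·(1)·(-16) = -16

-16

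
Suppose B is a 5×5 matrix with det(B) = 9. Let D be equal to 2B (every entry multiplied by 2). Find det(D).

For a 5×5 matrix, det(2B) = 2^5·det(B) = 32·det(B).
det(D) = (32)·(9) = 288

The determinant is 288.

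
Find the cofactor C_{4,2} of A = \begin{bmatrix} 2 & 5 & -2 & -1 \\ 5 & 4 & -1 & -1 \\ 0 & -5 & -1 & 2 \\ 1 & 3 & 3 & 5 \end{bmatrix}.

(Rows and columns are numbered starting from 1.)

19

Delete row 4 and column 2; the remaining 3×3 submatrix is [2 -2 -1; 5 -1 -1; 0 -1 2].
Its determinant is 19.
The cofactor carries sign (−1)^(4+2) = +1, so C_{4,2} = +(19) = 19.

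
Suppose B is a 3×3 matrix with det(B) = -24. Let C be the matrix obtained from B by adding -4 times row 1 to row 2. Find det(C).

The determinant is -24.

Adding a multiple of one row to another leaves the determinant unchanged.
det(C) = (1)·(-24) = -24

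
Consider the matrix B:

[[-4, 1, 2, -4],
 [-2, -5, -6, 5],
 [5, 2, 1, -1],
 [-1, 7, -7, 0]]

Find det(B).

Expand along row 4 (it has 1 zero):
  − (-1) · M_41   where M_41 = det([1 2 -4; -5 -6 5; 2 1 -1]) = -17
  + (7) · M_42   where M_42 = det([-4 2 -4; -2 -6 5; 5 1 -1]) = -70
  − (-7) · M_43   where M_43 = det([-4 1 -4; -2 -5 5; 5 2 -1]) = -41
det = (-1)·(-1)·(-17) + (+1)·(7)·(-70) + (-1)·(-7)·(-41) = -794

det(B) = -794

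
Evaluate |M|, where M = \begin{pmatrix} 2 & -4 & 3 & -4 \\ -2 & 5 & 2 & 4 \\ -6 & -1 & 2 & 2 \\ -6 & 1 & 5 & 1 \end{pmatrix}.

|M| = -292

Expand along row 1:
  + (2) · M_11   where M_11 = det([5 2 4; -1 2 2; 1 5 1]) = -62
  − (-4) · M_12   where M_12 = det([-2 2 4; -6 2 2; -6 5 1]) = -68
  + (3) · M_13   where M_13 = det([-2 5 4; -6 -1 2; -6 1 1]) = -72
  − (-4) · M_14   where M_14 = det([-2 5 2; -6 -1 2; -6 1 5]) = 80
det = (+1)·(2)·(-62) + (-1)·(-4)·(-68) + (+1)·(3)·(-72) + (-1)·(-4)·(80) = -292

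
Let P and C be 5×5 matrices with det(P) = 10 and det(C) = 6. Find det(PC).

|PC| = 60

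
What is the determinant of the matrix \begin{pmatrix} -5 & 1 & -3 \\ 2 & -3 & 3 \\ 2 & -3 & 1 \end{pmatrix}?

The determinant is -26.

Expand along column 1:
  + (-5) · |-3 3; -3 1| = (-5)·(-3 − (-9)) = -30
  − 2 · |1 -3; -3 1| = −2·(1 − 9) = 16
  + 2 · |1 -3; -3 3| = 2·(3 − 9) = -12
Sum: (-30) + (16) + (-12) = -26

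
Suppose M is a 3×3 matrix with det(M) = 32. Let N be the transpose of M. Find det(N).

det(Mᵀ) = det(M).
det(N) = (1)·(32) = 32

32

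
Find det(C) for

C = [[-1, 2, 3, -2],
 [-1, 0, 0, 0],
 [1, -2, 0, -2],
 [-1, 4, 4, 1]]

Expand along row 2 (it has 3 zeros):
  − (-1) · M_21   where M_21 = det([2 3 -2; -2 0 -2; 4 4 1]) = 14
det = (-1)·(-1)·(14) = 14

14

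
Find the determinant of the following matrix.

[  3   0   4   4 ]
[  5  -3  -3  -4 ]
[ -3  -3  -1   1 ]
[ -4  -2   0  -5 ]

Expand along row 1 (it has 1 zero):
  + (3) · M_11   where M_11 = det([-3 -3 -4; -3 -1 1; -2 0 -5]) = 44
  + (4) · M_13   where M_13 = det([5 -3 -4; -3 -3 1; -4 -2 -5]) = 166
  − (4) · M_14   where M_14 = det([5 -3 -3; -3 -3 -1; -4 -2 0]) = -4
det = (+1)·(3)·(44) + (+1)·(4)·(166) + (-1)·(4)·(-4) = 812

812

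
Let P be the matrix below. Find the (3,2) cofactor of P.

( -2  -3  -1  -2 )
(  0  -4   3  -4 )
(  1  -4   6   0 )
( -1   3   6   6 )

94

Delete row 3 and column 2; the remaining 3×3 submatrix is [-2 -1 -2; 0 3 -4; -1 6 6].
Its determinant is -94.
The cofactor carries sign (−1)^(3+2) = −1, so C_{3,2} = −(-94) = 94.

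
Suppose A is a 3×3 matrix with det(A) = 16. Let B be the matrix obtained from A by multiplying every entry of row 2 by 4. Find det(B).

Scaling one row by 4 multiplies the determinant by 4.
det(B) = (4)·(16) = 64

64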